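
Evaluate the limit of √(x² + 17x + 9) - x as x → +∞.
This is an ∞ − ∞ indeterminate form.
Multiply and divide by the conjugate √(x²+17x + 9) + x; the x² terms cancel, leaving (17x + 9)/(√(x²+17x + 9)+x) → 17/2.
Limit = 17/2.

Final answer: 17/2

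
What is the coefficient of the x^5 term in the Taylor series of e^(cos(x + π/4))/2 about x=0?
Expand to order 5: e^(cos(x + π/4))/2 = x^5·(-e^(√(2)/2)/48 - √(2)·e^(√(2)/2)/128) + x^4·(-√(2)·e^(√(2)/2)/48 - e^(√(2)/2)/192) + x^3·(√(2)·e^(√(2)/2)/48 + e^(√(2)/2)/8) + x^2·(-√(2)·e^(√(2)/2)/8 + e^(√(2)/2)/8) - √(2)·x·e^(√(2)/2)/4 + e^(√(2)/2)/2 + O(x^6).
The coefficient of x^5 is -e^(√(2)/2)/48 - √(2)·e^(√(2)/2)/128.

Final answer: -e^(√(2)/2)/48 - √(2)·e^(√(2)/2)/128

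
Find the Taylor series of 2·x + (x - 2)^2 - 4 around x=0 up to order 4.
x^2 - 2·x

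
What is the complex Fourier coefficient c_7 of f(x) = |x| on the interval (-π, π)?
Compute the real Fourier coefficients first: a_7 = -4/(49·π), b_7 = 0.
Then c_7 = (a_7 − i·b_7)/2 = -2/(49·π).

Final answer: -2/(49·π)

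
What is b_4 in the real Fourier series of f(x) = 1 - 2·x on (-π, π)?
b_4 = (1/π) ∫_{-π}^{π} f(x)·sin(4x) dx.
Evaluate the integral (use parity and integration by parts as needed): b_4 = 1.

Final answer: 1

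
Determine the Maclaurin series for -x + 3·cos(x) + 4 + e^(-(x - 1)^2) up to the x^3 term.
-2·x^3·e^(-1)/3 + x^2·(-3/2 + e^(-1)) + x·(-1 + 2·e^(-1)) + e^(-1) + 7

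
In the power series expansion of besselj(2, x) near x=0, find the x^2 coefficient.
Expand to order 2: besselj(2, x) = x^2/8 + O(x^3).
The coefficient of x^2 is 1/8.

Final answer: 1/8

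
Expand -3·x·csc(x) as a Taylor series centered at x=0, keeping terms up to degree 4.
-7·x^4/120 - x^2/2 - 3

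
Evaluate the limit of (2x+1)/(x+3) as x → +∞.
Evaluate the dominant behaviour as x → +∞; each term tends to a finite value or vanishes.
Limit = 2.

Final answer: 2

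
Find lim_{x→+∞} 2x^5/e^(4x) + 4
The quotient is an ∞/∞ indeterminate form as x → +∞.
The exponential denominator e^(4x) dominates the polynomial numerator (e^x ≫ x^5 as x → ∞), so the quotient → 0.
Adding the constant: 0 + 4 = 4. Limit = 4.

Final answer: 4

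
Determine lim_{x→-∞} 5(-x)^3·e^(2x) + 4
The product is a 0·∞ indeterminate form at x → -∞.
Rewrite the product as 5(-x)^3 / e^(-2x) (an ∞/∞ form) and apply L'Hôpital, or use the standard hierarchy e^(2|x|) ≫ |(-x)^3| as x → -∞.
The indeterminate product → 0, so the limit = 4.

Final answer: 4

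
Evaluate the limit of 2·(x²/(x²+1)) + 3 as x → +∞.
Evaluate the dominant behaviour as x → +∞; each term tends to a finite value or vanishes.
Limit = 5.

Final answer: 5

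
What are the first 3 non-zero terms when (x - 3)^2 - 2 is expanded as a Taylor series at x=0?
x^2 - 6·x + 7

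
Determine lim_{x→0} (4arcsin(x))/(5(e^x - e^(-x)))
Both numerator and denominator → 0 as x → 0; this is a 0/0 indeterminate form.
Expand each to leading order near x = 0: numerator ~ 4·x, denominator ~ 10·x.
The limit of the ratio is 2/5.

Final answer: 2/5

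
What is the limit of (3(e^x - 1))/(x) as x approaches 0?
Both numerator and denominator → 0 as x → 0; this is a 0/0 indeterminate form.
Expand each to leading order near x = 0: numerator ~ 3·x, denominator ~ x.
The limit of the ratio is 3.

Final answer: 3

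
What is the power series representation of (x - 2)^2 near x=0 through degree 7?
x^2 - 4·x + 4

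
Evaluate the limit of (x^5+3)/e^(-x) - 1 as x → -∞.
The quotient is an ∞/∞ indeterminate form as x → -∞.
Compare growth rates of the dominant terms (exponentials ≫ polynomials ≫ logarithms), or apply L'Hôpital's rule; the quotient → 0.
Adding the constant: 0 - 1 = -1. Limit = -1.

Final answer: -1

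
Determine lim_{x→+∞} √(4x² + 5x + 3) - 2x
As x → +∞: multiply by the conjugate to get (5x+3)/(√(4x²+5x+3)+2x); the denominator ~ 4x, so the limit is 5/4.
Limit = 5/4.

Final answer: 5/4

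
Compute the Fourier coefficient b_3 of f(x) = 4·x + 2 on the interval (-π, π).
b_3 = (1/π) ∫_{-π}^{π} f(x)·sin(3x) dx.
Evaluate the integral (use parity and integration by parts as needed): b_3 = 8/3.

Final answer: 8/3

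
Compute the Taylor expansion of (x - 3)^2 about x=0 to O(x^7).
x^2 - 6·x + 9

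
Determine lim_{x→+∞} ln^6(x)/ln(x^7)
This is an ∞/∞ indeterminate form as x → +∞.
Write ln(x^7) = 7·ln(x), reducing the quotient to ln^5(x)/7 → ∞.
Limit = ∞.

Final answer: ∞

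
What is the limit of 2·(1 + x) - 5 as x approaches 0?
Direct substitution at x = 0 gives -3.

Final answer: -3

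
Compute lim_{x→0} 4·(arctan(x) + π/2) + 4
Direct substitution at x = 0 gives 4 + 2·π.

Final answer: 4 + 2·π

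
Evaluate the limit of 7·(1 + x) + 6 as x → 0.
Direct substitution at x = 0 gives 13.

Final answer: 13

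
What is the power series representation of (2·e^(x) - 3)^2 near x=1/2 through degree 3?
-12·e^(1/2) + 9 + 4·e + (-12·e^(1/2) + 8·e)·(x - 1/2) + (-648·e^(3/2) - 64·e^(5/2) - 162·e^(1/2) + 540·e + 336·e^(2))·(x - 1/2)^2/(-54·e^(1/2) - 8·e^(3/2) + 27 + 36·e) + (-1080·e^(3/2) - 128·e^(5/2) - 162·e^(1/2) + 756·e + 624·e^(2))·(x - 1/2)^3/(-162·e^(1/2) - 24·e^(3/2) + 81 + 108·e)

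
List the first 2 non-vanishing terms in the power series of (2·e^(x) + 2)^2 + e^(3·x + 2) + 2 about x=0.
x·(16 + 3·e^(2)) + e^(2) + 18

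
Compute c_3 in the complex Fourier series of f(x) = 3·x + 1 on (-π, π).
Compute the real Fourier coefficients first: a_3 = 0, b_3 = 2.
Then c_3 = (a_3 − i·b_3)/2 = -i.

Final answer: -i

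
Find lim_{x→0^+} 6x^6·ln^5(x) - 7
The product is a 0·∞ indeterminate form at x → 0⁺.
Rewrite the product as 6·ln^5(x) / x^(-6) and apply L'Hôpital, or use the standard hierarchy x^(-6) ≫ |ln x|^5 as x → 0⁺.
The indeterminate product → 0, so the limit = -7.

Final answer: -7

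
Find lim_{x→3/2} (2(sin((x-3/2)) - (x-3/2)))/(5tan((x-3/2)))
Both numerator and denominator → 0 as x → 3/2; this is a 0/0 indeterminate form.
Expand each to leading order near x = 3/2: numerator ~ -(x - 3/2)^3/3, denominator ~ 5·(x - 3/2).
The limit of the ratio is 0.

Final answer: 0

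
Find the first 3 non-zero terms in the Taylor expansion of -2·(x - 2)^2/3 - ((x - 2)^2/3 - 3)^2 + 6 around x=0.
-4·x^2/3 - 16·x/9 + 5/9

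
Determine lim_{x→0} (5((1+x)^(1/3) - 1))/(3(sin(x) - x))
Both numerator and denominator → 0 as x → 0; this is a 0/0 indeterminate form.
Expand each to leading order near x = 0: numerator ~ 5·x/3, denominator ~ -x^3/2.
The limit of the ratio is -∞.

Final answer: -∞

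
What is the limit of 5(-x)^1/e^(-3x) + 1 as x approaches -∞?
The quotient is an ∞/∞ indeterminate form as x → -∞.
Compare growth rates of the dominant terms (exponentials ≫ polynomials ≫ logarithms), or apply L'Hôpital's rule; the quotient → 0.
Adding the constant: 0 + 1 = 1. Limit = 1.

Final answer: 1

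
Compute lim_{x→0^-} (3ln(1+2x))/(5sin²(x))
Both numerator and denominator → 0 as x → 0^-; this is a 0/0 indeterminate form.
Expand each to leading order near x = 0: numerator ~ 6·x, denominator ~ 5·x^2.
The limit of the ratio is -∞.

Final answer: -∞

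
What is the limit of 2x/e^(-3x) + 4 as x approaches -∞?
The quotient is an ∞/∞ indeterminate form as x → -∞.
Compare growth rates of the dominant terms (exponentials ≫ polynomials ≫ logarithms), or apply L'Hôpital's rule; the quotient → 0.
Adding the constant: 0 + 4 = 4. Limit = 4.

Final answer: 4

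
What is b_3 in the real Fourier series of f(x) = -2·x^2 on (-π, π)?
b_3 = (1/π) ∫_{-π}^{π} f(x)·sin(3x) dx.
Evaluate the integral (use parity and integration by parts as needed): b_3 = 0.

Final answer: 0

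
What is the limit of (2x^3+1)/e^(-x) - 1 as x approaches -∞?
The quotient is an ∞/∞ indeterminate form as x → -∞.
Compare growth rates of the dominant terms (exponentials ≫ polynomials ≫ logarithms), or apply L'Hôpital's rule; the quotient → 0.
Adding the constant: 0 - 1 = -1. Limit = -1.

Final answer: -1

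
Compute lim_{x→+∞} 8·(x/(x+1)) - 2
Evaluate the dominant behaviour as x → +∞; each term tends to a finite value or vanishes.
Limit = 6.

Final answer: 6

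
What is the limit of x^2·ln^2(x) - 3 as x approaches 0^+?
The product is a 0·∞ indeterminate form at x → 0⁺.
Rewrite the product as ln^2(x) / x^(-2) and apply L'Hôpital, or use the standard hierarchy x^(-2) ≫ |ln x|^2 as x → 0⁺.
The indeterminate product → 0, so the limit = -3.

Final answer: -3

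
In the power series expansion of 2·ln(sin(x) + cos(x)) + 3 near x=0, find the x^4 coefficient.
Expand to order 4: 2·ln(sin(x) + cos(x)) + 3 = -4·x^4/3 + 4·x^3/3 - 2·x^2 + 2·x + 3 + O(x^5).
The coefficient of x^4 is -4/3.

Final answer: -4/3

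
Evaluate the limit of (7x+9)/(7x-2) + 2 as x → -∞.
Evaluate the dominant behaviour as x → -∞; each term tends to a finite value or vanishes.
Limit = 3.

Final answer: 3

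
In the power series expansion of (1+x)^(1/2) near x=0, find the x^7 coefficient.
Expand to order 7: (1+x)^(1/2) = 33·x^7/2048 - 21·x^6/1024 + 7·x^5/256 - 5·x^4/128 + x^3/16 - x^2/8 + x/2 + 1 + O(x^8).
The coefficient of x^7 is 33/2048.

Final answer: 33/2048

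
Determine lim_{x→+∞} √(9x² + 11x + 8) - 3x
As x → +∞: multiply by the conjugate to get (11x+8)/(√(9x²+11x+8)+3x); the denominator ~ 6x, so the limit is 11/6.
Limit = 11/6.

Final answer: 11/6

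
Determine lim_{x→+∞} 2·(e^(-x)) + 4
Evaluate the dominant behaviour as x → +∞; each term tends to a finite value or vanishes.
Limit = 4.

Final answer: 4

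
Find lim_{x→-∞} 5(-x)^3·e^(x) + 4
The product is a 0·∞ indeterminate form at x → -∞.
Rewrite the product as 5(-x)^3 / e^(-x) (an ∞/∞ form) and apply L'Hôpital, or use the standard hierarchy e^(|x|) ≫ |(-x)^3| as x → -∞.
The indeterminate product → 0, so the limit = 4.

Final answer: 4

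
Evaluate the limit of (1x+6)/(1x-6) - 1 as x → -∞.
Evaluate the dominant behaviour as x → -∞; each term tends to a finite value or vanishes.
Limit = 0.

Final answer: 0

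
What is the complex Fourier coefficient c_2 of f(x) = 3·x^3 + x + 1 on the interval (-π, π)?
Compute the real Fourier coefficients first: a_2 = 0, b_2 = 7/2 - 3·π^2.
Then c_2 = (a_2 − i·b_2)/2 = -7·i/4 + 3·i·π^2/2.

Final answer: -7·i/4 + 3·i·π^2/2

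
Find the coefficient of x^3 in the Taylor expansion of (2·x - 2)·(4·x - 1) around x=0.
Expand to order 3: (2·x - 2)·(4·x - 1) = 8·x^2 - 10·x + 2 + O(x^4).
The coefficient of x^3 is 0.

Final answer: 0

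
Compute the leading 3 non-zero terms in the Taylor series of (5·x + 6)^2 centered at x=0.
25·x^2 + 60·x + 36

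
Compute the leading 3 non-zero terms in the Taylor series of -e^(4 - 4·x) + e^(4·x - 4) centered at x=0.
x^2·(-8·e^(4) + 8·e^(-4)) + x·(4·e^(-4) + 4·e^(4)) - e^(4) + e^(-4)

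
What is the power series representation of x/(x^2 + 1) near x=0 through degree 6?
x^5 - x^3 + x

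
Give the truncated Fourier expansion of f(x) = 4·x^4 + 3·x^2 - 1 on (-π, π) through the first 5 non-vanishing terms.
(180 - 32·π^2)·cos(x) + (-9 + 8·π^2)·cos(2·x) + (28/27 - 32·π^2/9)·cos(3·x) + 2·π^2·cos(4·x) - 1 + π^2 + 4·π^4/5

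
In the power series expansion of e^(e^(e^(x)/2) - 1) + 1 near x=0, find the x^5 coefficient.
e^(3/2 + e^(1/2))/3840 + e^(1 + e^(1/2))/128 + 257·e^(-1/2 + e^(1/2))/3840 + 49·e^(1/2 + e^(1/2))/768 + 115·e^(e^(1/2))/768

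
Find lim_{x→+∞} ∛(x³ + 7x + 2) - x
This is an ∞ − ∞ indeterminate form.
Multiply by (A² + AB + B²)/(A² + AB + B²) where A = ∛(x³+7x + 2), B = x to use A³ − B³ = (A−B)(A²+AB+B²); the x³ terms cancel, leaving (7x + 2)/(A²+AB+B²) with denominator ~ 3x², so the limit is 0.
Limit = 0.

Final answer: 0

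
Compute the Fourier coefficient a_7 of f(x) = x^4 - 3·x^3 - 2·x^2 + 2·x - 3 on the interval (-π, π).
a_7 = (1/π) ∫_{-π}^{π} f(x)·cos(7x) dx.
Evaluate the integral (use parity and integration by parts as needed): a_7 = 440/2401 - 8·π^2/49.

Final answer: 440/2401 - 8·π^2/49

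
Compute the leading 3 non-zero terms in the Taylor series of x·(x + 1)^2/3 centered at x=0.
x^3/3 + 2·x^2/3 + x/3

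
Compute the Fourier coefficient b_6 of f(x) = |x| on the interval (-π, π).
b_6 = (1/π) ∫_{-π}^{π} f(x)·sin(6x) dx.
Evaluate the integral (use parity and integration by parts as needed): b_6 = 0.

Final answer: 0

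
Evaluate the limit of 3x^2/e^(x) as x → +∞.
This is an ∞/∞ indeterminate form as x → +∞.
The exponential denominator e^(x) dominates the polynomial numerator (e^x ≫ x^2 as x → ∞), so the quotient → 0.
Limit = 0.

Final answer: 0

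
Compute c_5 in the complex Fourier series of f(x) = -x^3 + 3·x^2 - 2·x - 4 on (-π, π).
Compute the real Fourier coefficients first: a_5 = -12/25, b_5 = -2·π^2/5 - 88/125.
Then c_5 = (a_5 − i·b_5)/2 = -6/25 + 44·i/125 + i·π^2/5.

Final answer: -6/25 + 44·i/125 + i·π^2/5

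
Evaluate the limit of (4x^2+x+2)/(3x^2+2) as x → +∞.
This is an ∞/∞ indeterminate form as x → +∞.
Divide numerator and denominator by x^2 and let the lower-order terms vanish; the leading terms give 4/3.
Limit = 4/3.

Final answer: 4/3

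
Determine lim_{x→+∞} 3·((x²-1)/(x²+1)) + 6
Evaluate the dominant behaviour as x → +∞; each term tends to a finite value or vanishes.
Limit = 9.

Final answer: 9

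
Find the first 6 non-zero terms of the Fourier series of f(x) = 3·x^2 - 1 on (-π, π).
-12·cos(x) + 3·cos(2·x) - 4·cos(3·x)/3 + 3·cos(4·x)/4 - 12·cos(5·x)/25 - 1 + π^2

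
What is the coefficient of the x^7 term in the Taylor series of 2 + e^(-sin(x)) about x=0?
Expand to order 7: 2 + e^(-sin(x)) = -x^7/90 - x^6/240 + x^5/15 - x^4/8 + x^2/2 - x + 3 + O(x^8).
The coefficient of x^7 is -1/90.

Final answer: -1/90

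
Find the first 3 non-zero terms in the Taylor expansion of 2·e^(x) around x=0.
x^2 + 2·x + 2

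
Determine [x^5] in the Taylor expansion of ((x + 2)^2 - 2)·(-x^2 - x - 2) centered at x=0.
Expand to order 5: ((x + 2)^2 - 2)·(-x^2 - x - 2) = -x^4 - 5·x^3 - 8·x^2 - 10·x - 4 + O(x^6).
The coefficient of x^5 is 0.

Final answer: 0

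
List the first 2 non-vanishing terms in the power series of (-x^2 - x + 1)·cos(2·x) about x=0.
1 - x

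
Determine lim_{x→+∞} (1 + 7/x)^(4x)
As x → +∞: write (1 + 7/x)^(4x) = ((1 + 7/x)^x)^4 → (e^7)^4 = e^28.
Limit = e^(28).

Final answer: e^(28)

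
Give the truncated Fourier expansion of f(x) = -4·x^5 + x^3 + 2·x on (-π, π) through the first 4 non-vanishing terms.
(-968 - 8·π^4 + 162·π^2)·sin(x) + (-21·π^2 + 59/2 + 4·π^4)·sin(2·x) + (-8·π^4/3 - 248/81 + 178·π^2/27)·sin(3·x) + (-3·π^2 + 1/8 + 2·π^4)·sin(4·x)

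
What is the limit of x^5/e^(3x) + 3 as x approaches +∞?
The quotient is an ∞/∞ indeterminate form as x → +∞.
The exponential denominator e^(3x) dominates the polynomial numerator (e^x ≫ x^5 as x → ∞), so the quotient → 0.
Adding the constant: 0 + 3 = 3. Limit = 3.

Final answer: 3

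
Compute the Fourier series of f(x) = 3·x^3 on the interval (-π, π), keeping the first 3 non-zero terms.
(-36 + 6·π^2)·sin(x) + (9/2 - 3·π^2)·sin(2·x) + (-4/3 + 2·π^2)·sin(3·x)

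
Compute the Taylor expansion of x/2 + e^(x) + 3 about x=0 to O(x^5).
x^4/24 + x^3/6 + x^2/2 + 3·x/2 + 4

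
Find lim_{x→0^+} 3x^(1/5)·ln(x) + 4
The product is a 0·∞ indeterminate form at x → 0⁺.
Rewrite the product as 3·ln(x) / x^(-1/5) and apply L'Hôpital, or use the standard hierarchy x^(-1/5) ≫ |ln x| as x → 0⁺.
The indeterminate product → 0, so the limit = 4.

Final answer: 4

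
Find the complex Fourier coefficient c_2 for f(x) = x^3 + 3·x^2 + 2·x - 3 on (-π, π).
Compute the real Fourier coefficients first: a_2 = 3, b_2 = -π^2 - 1/2.
Then c_2 = (a_2 − i·b_2)/2 = 3/2 + i/4 + i·π^2/2.

Final answer: 3/2 + i/4 + i·π^2/2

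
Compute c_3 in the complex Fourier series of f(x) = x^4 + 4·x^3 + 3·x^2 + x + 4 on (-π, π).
Compute the real Fourier coefficients first: a_3 = -8·π^2/9 - 20/27, b_3 = -10/9 + 8·π^2/3.
Then c_3 = (a_3 − i·b_3)/2 = -4·π^2/9 - 10/27 - 4·i·π^2/3 + 5·i/9.

Final answer: -4·π^2/9 - 10/27 - 4·i·π^2/3 + 5·i/9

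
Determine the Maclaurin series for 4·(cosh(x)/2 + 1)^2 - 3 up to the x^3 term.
3·x^2 + 6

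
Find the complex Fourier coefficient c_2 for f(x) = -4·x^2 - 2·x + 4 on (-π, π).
Compute the real Fourier coefficients first: a_2 = -4, b_2 = 2.
Then c_2 = (a_2 − i·b_2)/2 = -2 - i.

Final answer: -2 - i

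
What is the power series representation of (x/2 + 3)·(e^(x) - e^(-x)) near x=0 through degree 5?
x^5/20 + x^4/6 + x^3 + x^2 + 6·x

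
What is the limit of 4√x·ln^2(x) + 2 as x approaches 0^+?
The product is a 0·∞ indeterminate form at x → 0⁺.
Rewrite the product as 4·ln^2(x) / x^(-1/2) and apply L'Hôpital, or use the standard hierarchy x^(-1/2) ≫ |ln x|^2 as x → 0⁺.
The indeterminate product → 0, so the limit = 2.

Final answer: 2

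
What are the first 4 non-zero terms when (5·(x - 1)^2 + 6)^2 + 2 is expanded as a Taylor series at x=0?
-100·x^3 + 210·x^2 - 220·x + 123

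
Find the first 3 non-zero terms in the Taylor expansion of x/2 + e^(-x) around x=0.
x^2/2 - x/2 + 1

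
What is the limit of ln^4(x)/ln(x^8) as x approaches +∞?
This is an ∞/∞ indeterminate form as x → +∞.
Write ln(x^8) = 8·ln(x), reducing the quotient to ln^3(x)/8 → ∞.
Limit = ∞.

Final answer: ∞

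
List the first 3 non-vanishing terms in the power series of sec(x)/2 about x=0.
5·x^4/48 + x^2/4 + 1/2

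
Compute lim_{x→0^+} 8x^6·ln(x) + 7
The product is a 0·∞ indeterminate form at x → 0⁺.
Rewrite the product as 8·ln(x) / x^(-6) and apply L'Hôpital, or use the standard hierarchy x^(-6) ≫ |ln x| as x → 0⁺.
The indeterminate product → 0, so the limit = 7.

Final answer: 7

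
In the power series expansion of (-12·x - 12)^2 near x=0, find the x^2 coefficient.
Expand to order 2: (-12·x - 12)^2 = 144·x^2 + 288·x + 144 + O(x^3).
The coefficient of x^2 is 144.

Final answer: 144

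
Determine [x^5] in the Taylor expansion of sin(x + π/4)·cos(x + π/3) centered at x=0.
Expand to order 5: sin(x + π/4)·cos(x + π/3) = x^5·(-√(6)/30 + √(2)/30) + x^4·(√(2)/12 + √(6)/12) + x^3·(-√(2)/6 + √(6)/6) + x^2·(-√(6)/4 - √(2)/4) + x·(-√(6)/4 + √(2)/4) + √(2)/4 + O(x^6).
The coefficient of x^5 is -√(6)/30 + √(2)/30.

Final answer: -√(6)/30 + √(2)/30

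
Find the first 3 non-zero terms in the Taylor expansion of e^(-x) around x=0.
x^2/2 - x + 1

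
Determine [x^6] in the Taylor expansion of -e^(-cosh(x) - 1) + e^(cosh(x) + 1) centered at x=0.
Expand to order 6: -e^(-cosh(x) - 1) + e^(cosh(x) + 1) = x^6·(e^(-2)/720 + 31·e^(2)/720) + x^4·(-e^(-2)/12 + e^(2)/6) + x^2·(e^(-2)/2 + e^(2)/2) - e^(-2) + e^(2) + O(x^7).
The coefficient of x^6 is e^(-2)/720 + 31·e^(2)/720.

Final answer: e^(-2)/720 + 31·e^(2)/720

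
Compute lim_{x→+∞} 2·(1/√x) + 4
Evaluate the dominant behaviour as x → +∞; each term tends to a finite value or vanishes.
Limit = 4.

Final answer: 4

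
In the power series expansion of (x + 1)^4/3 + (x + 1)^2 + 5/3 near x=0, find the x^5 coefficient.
Expand to order 5: (x + 1)^4/3 + (x + 1)^2 + 5/3 = x^4/3 + 4·x^3/3 + 3·x^2 + 10·x/3 + 3 + O(x^6).
The coefficient of x^5 is 0.

Final answer: 0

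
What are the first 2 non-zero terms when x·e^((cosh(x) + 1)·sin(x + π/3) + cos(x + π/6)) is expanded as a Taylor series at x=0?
x^2·e^(3·√(3)/2)/2 + x·e^(3·√(3)/2)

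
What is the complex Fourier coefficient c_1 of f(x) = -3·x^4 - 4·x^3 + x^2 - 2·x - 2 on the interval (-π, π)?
Compute the real Fourier coefficients first: a_1 = -148 + 24·π^2, b_1 = 44 - 8·π^2.
Then c_1 = (a_1 − i·b_1)/2 = -74 + 12·π^2 - 22·i + 4·i·π^2.

Final answer: -74 + 12·π^2 - 22·i + 4·i·π^2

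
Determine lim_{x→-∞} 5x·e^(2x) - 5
The product is a 0·∞ indeterminate form at x → -∞.
Rewrite the product as 5x / e^(-2x) (an ∞/∞ form) and apply L'Hôpital, or use the standard hierarchy e^(2|x|) ≫ |x| as x → -∞.
The indeterminate product → 0, so the limit = -5.

Final answer: -5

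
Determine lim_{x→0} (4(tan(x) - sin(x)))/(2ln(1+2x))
Both numerator and denominator → 0 as x → 0; this is a 0/0 indeterminate form.
Expand each to leading order near x = 0: numerator ~ 2·x^3, denominator ~ 4·x.
The limit of the ratio is 0.

Final answer: 0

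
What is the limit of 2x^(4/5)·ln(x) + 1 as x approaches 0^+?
The product is a 0·∞ indeterminate form at x → 0⁺.
Rewrite the product as 2·ln(x) / x^(-4/5) and apply L'Hôpital, or use the standard hierarchy x^(-4/5) ≫ |ln x| as x → 0⁺.
The indeterminate product → 0, so the limit = 1.

Final answer: 1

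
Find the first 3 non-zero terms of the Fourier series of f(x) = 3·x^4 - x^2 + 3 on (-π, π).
(148 - 24·π^2)·cos(x) + (-10 + 6·π^2)·cos(2·x) - π^2/3 + 3 + 3·π^4/5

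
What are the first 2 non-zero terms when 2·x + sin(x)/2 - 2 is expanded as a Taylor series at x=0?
5·x/2 - 2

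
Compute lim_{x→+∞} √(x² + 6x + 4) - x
This is an ∞ − ∞ indeterminate form.
Multiply and divide by the conjugate √(x²+6x + 4) + x; the x² terms cancel, leaving (6x + 4)/(√(x²+6x + 4)+x) → 6/2 = 3.
Limit = 3.

Final answer: 3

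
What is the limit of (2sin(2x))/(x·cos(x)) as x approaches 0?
Both numerator and denominator → 0 as x → 0; this is a 0/0 indeterminate form.
Expand each to leading order near x = 0: numerator ~ 4·x, denominator ~ x.
The limit of the ratio is 4.

Final answer: 4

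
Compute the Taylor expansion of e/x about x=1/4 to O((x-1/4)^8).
4·e - 16·e·(x - 1/4) + 64·e·(x - 1/4)^2 - 256·e·(x - 1/4)^3 + 1024·e·(x - 1/4)^4 - 4096·e·(x - 1/4)^5 + 16384·e·(x - 1/4)^6 - 65536·e·(x - 1/4)^7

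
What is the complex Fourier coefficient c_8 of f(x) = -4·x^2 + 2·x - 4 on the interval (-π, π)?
Compute the real Fourier coefficients first: a_8 = -1/4, b_8 = -1/2.
Then c_8 = (a_8 − i·b_8)/2 = -1/8 + i/4.

Final answer: -1/8 + i/4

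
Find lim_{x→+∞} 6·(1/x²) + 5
Evaluate the dominant behaviour as x → +∞; each term tends to a finite value or vanishes.
Limit = 5.

Final answer: 5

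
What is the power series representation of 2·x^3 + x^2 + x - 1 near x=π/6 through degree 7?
-1 + π^2/36 + π^3/108 + π/6 + (1 + π/3 + π^2/6)·(x - π/6) + (1 + π)·(x - π/6)^2 + 2·(x - π/6)^3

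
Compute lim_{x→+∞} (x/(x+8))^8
As x → +∞: x/(x+8) = 1/(1 + 8/x) → 1, and the 8th power of a limit-1 base also → 1.
Limit = 1.

Final answer: 1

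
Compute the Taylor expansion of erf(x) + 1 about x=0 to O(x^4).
-2·x^3/(3·√(π)) + 2·x/√(π) + 1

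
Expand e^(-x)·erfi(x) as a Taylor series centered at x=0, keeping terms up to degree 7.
449·x^7/(2520·√(π)) - 59·x^6/(180·√(π)) + 37·x^5/(60·√(π)) - x^4/√(π) + 5·x^3/(3·√(π)) - 2·x^2/√(π) + 2·x/√(π)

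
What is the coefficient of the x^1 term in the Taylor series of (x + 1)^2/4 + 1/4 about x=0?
Expand to order 1: (x + 1)^2/4 + 1/4 = x/2 + 1/2 + O(x^2).
The coefficient of x^1 is 1/2.

Final answer: 1/2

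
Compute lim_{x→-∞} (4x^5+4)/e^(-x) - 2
The quotient is an ∞/∞ indeterminate form as x → -∞.
Compare growth rates of the dominant terms (exponentials ≫ polynomials ≫ logarithms), or apply L'Hôpital's rule; the quotient → 0.
Adding the constant: 0 - 2 = -2. Limit = -2.

Final answer: -2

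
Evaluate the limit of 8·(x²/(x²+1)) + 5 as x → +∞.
Evaluate the dominant behaviour as x → +∞; each term tends to a finite value or vanishes.
Limit = 13.

Final answer: 13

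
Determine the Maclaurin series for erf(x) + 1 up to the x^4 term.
-2·x^3/(3·√(π)) + 2·x/√(π) + 1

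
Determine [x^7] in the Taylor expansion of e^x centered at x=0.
Expand to order 7: e^x = x^7/5040 + x^6/720 + x^5/120 + x^4/24 + x^3/6 + x^2/2 + x + 1 + O(x^8).
The coefficient of x^7 is 1/5040.

Final answer: 1/5040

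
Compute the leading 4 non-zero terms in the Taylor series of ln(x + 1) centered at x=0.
-x^4/4 + x^3/3 - x^2/2 + x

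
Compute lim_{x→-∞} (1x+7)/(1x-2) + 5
Evaluate the dominant behaviour as x → -∞; each term tends to a finite value or vanishes.
Limit = 6.

Final answer: 6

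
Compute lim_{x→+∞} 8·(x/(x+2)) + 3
Evaluate the dominant behaviour as x → +∞; each term tends to a finite value or vanishes.
Limit = 11.

Final answer: 11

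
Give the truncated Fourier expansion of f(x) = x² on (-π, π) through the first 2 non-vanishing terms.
-4·cos(x) + π^2/3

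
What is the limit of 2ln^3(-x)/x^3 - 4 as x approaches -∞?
The quotient is an ∞/∞ indeterminate form as x → -∞.
Compare growth rates of the dominant terms (exponentials ≫ polynomials ≫ logarithms), or apply L'Hôpital's rule; the quotient → 0.
Adding the constant: 0 - 4 = -4. Limit = -4.

Final answer: -4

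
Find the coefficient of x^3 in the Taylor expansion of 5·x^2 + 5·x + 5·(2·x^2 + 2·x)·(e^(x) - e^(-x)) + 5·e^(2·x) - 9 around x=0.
Expand to order 3: 5·x^2 + 5·x + 5·(2·x^2 + 2·x)·(e^(x) - e^(-x)) + 5·e^(2·x) - 9 = 80·x^3/3 + 35·x^2 + 15·x - 4 + O(x^4).
The coefficient of x^3 is 80/3.

Final answer: 80/3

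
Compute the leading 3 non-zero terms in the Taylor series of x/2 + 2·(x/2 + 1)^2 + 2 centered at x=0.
x^2/2 + 5·x/2 + 4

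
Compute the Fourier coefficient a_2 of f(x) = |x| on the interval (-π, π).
a_2 = (1/π) ∫_{-π}^{π} f(x)·cos(2x) dx.
Evaluate the integral (use parity and integration by parts as needed): a_2 = 0.

Final answer: 0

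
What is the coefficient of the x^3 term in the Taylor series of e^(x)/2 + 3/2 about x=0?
Expand to order 3: e^(x)/2 + 3/2 = x^3/12 + x^2/4 + x/2 + 2 + O(x^4).
The coefficient of x^3 is 1/12.

Final answer: 1/12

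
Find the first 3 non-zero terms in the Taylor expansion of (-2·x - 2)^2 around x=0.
4·x^2 + 8·x + 4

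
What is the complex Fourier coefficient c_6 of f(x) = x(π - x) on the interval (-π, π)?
Compute the real Fourier coefficients first: a_6 = -1/9, b_6 = -π/3.
Then c_6 = (a_6 − i·b_6)/2 = -1/18 + i·π/6.

Final answer: -1/18 + i·π/6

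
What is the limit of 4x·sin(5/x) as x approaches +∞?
As x → +∞: let u = 5/x → 0⁺; then 4·x·sin(5/x) = 4·5·sin(u)/u → 4·5·1 = 20.
Limit = 20.

Final answer: 20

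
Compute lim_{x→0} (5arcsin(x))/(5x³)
Both numerator and denominator → 0 as x → 0; this is a 0/0 indeterminate form.
Expand each to leading order near x = 0: numerator ~ 5·x, denominator ~ 5·x^3.
The limit of the ratio is ∞.

Final answer: ∞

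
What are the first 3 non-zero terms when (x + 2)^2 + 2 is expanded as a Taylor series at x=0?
x^2 + 4·x + 6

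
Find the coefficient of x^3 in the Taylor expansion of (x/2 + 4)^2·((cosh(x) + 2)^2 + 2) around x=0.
Expand to order 3: (x/2 + 4)^2·((cosh(x) + 2)^2 + 2) = 12·x^3 + 203·x^2/4 + 44·x + 176 + O(x^4).
The coefficient of x^3 is 12.

Final answer: 12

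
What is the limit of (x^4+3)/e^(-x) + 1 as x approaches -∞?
The quotient is an ∞/∞ indeterminate form as x → -∞.
Compare growth rates of the dominant terms (exponentials ≫ polynomials ≫ logarithms), or apply L'Hôpital's rule; the quotient → 0.
Adding the constant: 0 + 1 = 1. Limit = 1.

Final answer: 1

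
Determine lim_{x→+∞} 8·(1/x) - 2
Evaluate the dominant behaviour as x → +∞; each term tends to a finite value or vanishes.
Limit = -2.

Final answer: -2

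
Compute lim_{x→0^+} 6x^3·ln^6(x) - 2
The product is a 0·∞ indeterminate form at x → 0⁺.
Rewrite the product as 6·ln^6(x) / x^(-3) and apply L'Hôpital, or use the standard hierarchy x^(-3) ≫ |ln x|^6 as x → 0⁺.
The indeterminate product → 0, so the limit = -2.

Final answer: -2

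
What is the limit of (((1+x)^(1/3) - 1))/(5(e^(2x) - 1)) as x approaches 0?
Both numerator and denominator → 0 as x → 0; this is a 0/0 indeterminate form.
Expand each to leading order near x = 0: numerator ~ x/3, denominator ~ 10·x.
The limit of the ratio is 1/30.

Final answer: 1/30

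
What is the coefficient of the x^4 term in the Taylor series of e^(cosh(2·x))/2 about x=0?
Expand to order 4: e^(cosh(2·x))/2 = 4·e·x^4/3 + e·x^2 + e/2 + O(x^5).
The coefficient of x^4 is 4·e/3.

Final answer: 4·e/3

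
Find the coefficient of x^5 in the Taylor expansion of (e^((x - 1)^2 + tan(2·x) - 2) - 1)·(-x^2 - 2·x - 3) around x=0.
Expand to order 5: (e^((x - 1)^2 + tan(2·x) - 2) - 1)·(-x^2 - 2·x - 3) = -367·x^5·e^(-1)/15 - 47·x^4·e^(-1)/6 - 10·x^3·e^(-1) + x^2·(1 - 4·e^(-1)) + x·(2 - 2·e^(-1)) - 3·e^(-1) + 3 + O(x^6).
The coefficient of x^5 is -367·e^(-1)/15.

Final answer: -367·e^(-1)/15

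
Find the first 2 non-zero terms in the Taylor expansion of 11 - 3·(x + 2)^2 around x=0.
-12·x - 1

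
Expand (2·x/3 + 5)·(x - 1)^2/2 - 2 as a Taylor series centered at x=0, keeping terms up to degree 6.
x^3/3 + 11·x^2/6 - 14·x/3 + 1/2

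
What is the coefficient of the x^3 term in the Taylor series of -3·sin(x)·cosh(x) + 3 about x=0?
Expand to order 3: -3·sin(x)·cosh(x) + 3 = -x^3 - 3·x + 3 + O(x^4).
The coefficient of x^3 is -1.

Final answer: -1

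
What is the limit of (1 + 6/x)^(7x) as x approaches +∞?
As x → +∞: write (1 + 6/x)^(7x) = ((1 + 6/x)^x)^7 → (e^6)^7 = e^42.
Limit = e^(42).

Final answer: e^(42)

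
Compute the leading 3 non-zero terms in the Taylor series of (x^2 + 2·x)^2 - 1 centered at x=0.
4·x^3 + 4·x^2 - 1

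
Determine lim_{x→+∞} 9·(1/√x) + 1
Evaluate the dominant behaviour as x → +∞; each term tends to a finite value or vanishes.
Limit = 1.

Final answer: 1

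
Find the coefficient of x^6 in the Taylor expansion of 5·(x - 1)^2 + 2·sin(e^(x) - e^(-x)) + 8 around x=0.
Expand to order 6: 5·(x - 1)^2 + 2·sin(e^(x) - e^(-x)) + 8 = -23·x^5/30 - 2·x^3 + 5·x^2 - 6·x + 13 + O(x^7).
The coefficient of x^6 is 0.

Final answer: 0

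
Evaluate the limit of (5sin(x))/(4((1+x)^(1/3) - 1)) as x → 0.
Both numerator and denominator → 0 as x → 0; this is a 0/0 indeterminate form.
Expand each to leading order near x = 0: numerator ~ 5·x, denominator ~ 4·x/3.
The limit of the ratio is 15/4.

Final answer: 15/4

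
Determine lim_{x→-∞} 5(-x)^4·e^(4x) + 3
The product is a 0·∞ indeterminate form at x → -∞.
Rewrite the product as 5(-x)^4 / e^(-4x) (an ∞/∞ form) and apply L'Hôpital, or use the standard hierarchy e^(4|x|) ≫ |(-x)^4| as x → -∞.
The indeterminate product → 0, so the limit = 3.

Final answer: 3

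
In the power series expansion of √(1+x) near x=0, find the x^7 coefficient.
Expand to order 7: √(1+x) = 33·x^7/2048 - 21·x^6/1024 + 7·x^5/256 - 5·x^4/128 + x^3/16 - x^2/8 + x/2 + 1 + O(x^8).
The coefficient of x^7 is 33/2048.

Final answer: 33/2048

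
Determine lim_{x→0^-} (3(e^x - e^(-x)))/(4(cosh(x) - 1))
Both numerator and denominator → 0 as x → 0^-; this is a 0/0 indeterminate form.
Expand each to leading order near x = 0: numerator ~ 6·x, denominator ~ 2·x^2.
The limit of the ratio is -∞.

Final answer: -∞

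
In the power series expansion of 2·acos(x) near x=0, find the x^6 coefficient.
Expand to order 6: 2·acos(x) = -3·x^5/20 - x^3/3 - 2·x + π + O(x^7).
The coefficient of x^6 is 0.

Final answer: 0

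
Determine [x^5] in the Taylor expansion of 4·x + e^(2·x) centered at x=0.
Expand to order 5: 4·x + e^(2·x) = 4·x^5/15 + 2·x^4/3 + 4·x^3/3 + 2·x^2 + 6·x + 1 + O(x^6).
The coefficient of x^5 is 4/15.

Final answer: 4/15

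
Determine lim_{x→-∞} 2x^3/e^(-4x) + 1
The quotient is an ∞/∞ indeterminate form as x → -∞.
Compare growth rates of the dominant terms (exponentials ≫ polynomials ≫ logarithms), or apply L'Hôpital's rule; the quotient → 0.
Adding the constant: 0 + 1 = 1. Limit = 1.

Final answer: 1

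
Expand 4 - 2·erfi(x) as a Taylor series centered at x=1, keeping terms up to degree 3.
-2·erfi(1) + 4 - 4·e·(x - 1)/√(π) - 4·e·(x - 1)^2/√(π) - 4·e·(x - 1)^3/√(π)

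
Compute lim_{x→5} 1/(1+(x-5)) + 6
Direct substitution at x = 5 gives 7.

Final answer: 7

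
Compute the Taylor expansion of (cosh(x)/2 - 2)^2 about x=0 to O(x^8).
x^6/120 - 3·x^2/4 + 9/4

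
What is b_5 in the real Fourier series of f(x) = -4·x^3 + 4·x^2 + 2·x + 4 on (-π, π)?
b_5 = (1/π) ∫_{-π}^{π} f(x)·sin(5x) dx.
Evaluate the integral (use parity and integration by parts as needed): b_5 = 148/125 - 8·π^2/5.

Final answer: 148/125 - 8·π^2/5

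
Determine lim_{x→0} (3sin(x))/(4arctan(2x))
Both numerator and denominator → 0 as x → 0; this is a 0/0 indeterminate form.
Expand each to leading order near x = 0: numerator ~ 3·x, denominator ~ 8·x.
The limit of the ratio is 3/8.

Final answer: 3/8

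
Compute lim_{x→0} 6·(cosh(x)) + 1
Direct substitution at x = 0 gives 7.

Final answer: 7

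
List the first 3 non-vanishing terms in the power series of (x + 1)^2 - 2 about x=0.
x^2 + 2·x - 1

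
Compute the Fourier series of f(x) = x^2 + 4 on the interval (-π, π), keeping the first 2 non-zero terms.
-4·cos(x) + π^2/3 + 4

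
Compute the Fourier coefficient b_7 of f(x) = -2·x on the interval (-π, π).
b_7 = (1/π) ∫_{-π}^{π} f(x)·sin(7x) dx.
Evaluate the integral (use parity and integration by parts as needed): b_7 = -4/7.

Final answer: -4/7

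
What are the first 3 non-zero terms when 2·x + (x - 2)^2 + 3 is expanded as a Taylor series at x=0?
x^2 - 2·x + 7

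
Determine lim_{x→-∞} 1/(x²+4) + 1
Evaluate the dominant behaviour as x → -∞; each term tends to a finite value or vanishes.
Limit = 1.

Final answer: 1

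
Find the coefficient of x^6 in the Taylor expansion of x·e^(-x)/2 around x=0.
Expand to order 6: x·e^(-x)/2 = -x^6/240 + x^5/48 - x^4/12 + x^3/4 - x^2/2 + x/2 + O(x^7).
The coefficient of x^6 is -1/240.

Final answer: -1/240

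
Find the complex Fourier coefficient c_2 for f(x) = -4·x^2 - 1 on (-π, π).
Compute the real Fourier coefficients first: a_2 = -4, b_2 = 0.
Then c_2 = (a_2 − i·b_2)/2 = -2.

Final answer: -2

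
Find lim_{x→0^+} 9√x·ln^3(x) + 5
The product is a 0·∞ indeterminate form at x → 0⁺.
Rewrite the product as 9·ln^3(x) / x^(-1/2) and apply L'Hôpital, or use the standard hierarchy x^(-1/2) ≫ |ln x|^3 as x → 0⁺.
The indeterminate product → 0, so the limit = 5.

Final answer: 5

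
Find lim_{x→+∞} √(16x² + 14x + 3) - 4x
As x → +∞: multiply by the conjugate to get (14x+3)/(√(16x²+14x+3)+4x); the denominator ~ 8x, so the limit is 14/8 = 7/4.
Limit = 7/4.

Final answer: 7/4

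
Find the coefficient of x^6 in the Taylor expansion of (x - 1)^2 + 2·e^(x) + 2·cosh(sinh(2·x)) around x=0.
Expand to order 6: (x - 1)^2 + 2·e^(x) + 2·cosh(sinh(2·x)) = 2369·x^6/360 + x^5/60 + 27·x^4/4 + x^3/3 + 6·x^2 + 5 + O(x^7).
The coefficient of x^6 is 2369/360.

Final answer: 2369/360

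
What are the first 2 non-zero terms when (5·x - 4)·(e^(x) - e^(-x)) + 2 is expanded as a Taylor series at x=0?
2 - 8·x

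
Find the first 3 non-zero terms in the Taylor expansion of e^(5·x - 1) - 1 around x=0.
25·x^2·e^(-1)/2 + 5·x·e^(-1) - 1 + e^(-1)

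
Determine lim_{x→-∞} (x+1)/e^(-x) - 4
The quotient is an ∞/∞ indeterminate form as x → -∞.
Compare growth rates of the dominant terms (exponentials ≫ polynomials ≫ logarithms), or apply L'Hôpital's rule; the quotient → 0.
Adding the constant: 0 - 4 = -4. Limit = -4.

Final answer: -4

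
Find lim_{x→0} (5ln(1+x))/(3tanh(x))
Both numerator and denominator → 0 as x → 0; this is a 0/0 indeterminate form.
Expand each to leading order near x = 0: numerator ~ 5·x, denominator ~ 3·x.
The limit of the ratio is 5/3.

Final answer: 5/3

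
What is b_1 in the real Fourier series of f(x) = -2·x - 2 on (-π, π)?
b_1 = (1/π) ∫_{-π}^{π} f(x)·sin(1x) dx.
Evaluate the integral (use parity and integration by parts as needed): b_1 = -4.

Final answer: -4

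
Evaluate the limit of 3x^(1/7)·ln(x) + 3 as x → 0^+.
The product is a 0·∞ indeterminate form at x → 0⁺.
Rewrite the product as 3·ln(x) / x^(-1/7) and apply L'Hôpital, or use the standard hierarchy x^(-1/7) ≫ |ln x| as x → 0⁺.
The indeterminate product → 0, so the limit = 3.

Final answer: 3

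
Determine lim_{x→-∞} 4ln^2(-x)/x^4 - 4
The quotient is an ∞/∞ indeterminate form as x → -∞.
Compare growth rates of the dominant terms (exponentials ≫ polynomials ≫ logarithms), or apply L'Hôpital's rule; the quotient → 0.
Adding the constant: 0 - 4 = -4. Limit = -4.

Final answer: -4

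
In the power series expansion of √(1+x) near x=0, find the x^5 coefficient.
Expand to order 5: √(1+x) = 7·x^5/256 - 5·x^4/128 + x^3/16 - x^2/8 + x/2 + 1 + O(x^6).
The coefficient of x^5 is 7/256.

Final answer: 7/256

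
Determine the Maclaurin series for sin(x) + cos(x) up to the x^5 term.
x^5/120 + x^4/24 - x^3/6 - x^2/2 + x + 1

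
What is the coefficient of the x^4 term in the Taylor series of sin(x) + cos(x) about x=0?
Expand to order 4: sin(x) + cos(x) = x^4/24 - x^3/6 - x^2/2 + x + 1 + O(x^5).
The coefficient of x^4 is 1/24.

Final answer: 1/24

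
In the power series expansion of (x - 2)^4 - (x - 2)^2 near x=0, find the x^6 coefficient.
Expand to order 6: (x - 2)^4 - (x - 2)^2 = x^4 - 8·x^3 + 23·x^2 - 28·x + 12 + O(x^7).
The coefficient of x^6 is 0.

Final answer: 0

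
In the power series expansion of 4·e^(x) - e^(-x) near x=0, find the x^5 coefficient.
Expand to order 5: 4·e^(x) - e^(-x) = x^5/24 + x^4/8 + 5·x^3/6 + 3·x^2/2 + 5·x + 3 + O(x^6).
The coefficient of x^5 is 1/24.

Final answer: 1/24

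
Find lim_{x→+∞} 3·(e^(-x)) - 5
Evaluate the dominant behaviour as x → +∞; each term tends to a finite value or vanishes.
Limit = -5.

Final answer: -5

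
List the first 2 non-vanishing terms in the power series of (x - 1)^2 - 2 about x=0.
-2·x - 1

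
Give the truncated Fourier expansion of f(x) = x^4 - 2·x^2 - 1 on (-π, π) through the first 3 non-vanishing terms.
(56 - 8·π^2)·cos(x) + (-5 + 2·π^2)·cos(2·x) - 2·π^2/3 - 1 + π^4/5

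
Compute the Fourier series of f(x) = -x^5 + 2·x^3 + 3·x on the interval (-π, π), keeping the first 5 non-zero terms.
(-258 - 2·π^4 + 44·π^2)·sin(x) + (-7·π^2 + 15/2 + π^4)·sin(2·x) + (-2·π^4/3 + 10/81 + 76·π^2/27)·sin(3·x) + (-13·π^2/8 - 57/64 + π^4/2)·sin(4·x) + (-2·π^4/5 + 582/625 + 28·π^2/25)·sin(5·x)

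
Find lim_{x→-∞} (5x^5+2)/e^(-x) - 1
The quotient is an ∞/∞ indeterminate form as x → -∞.
Compare growth rates of the dominant terms (exponentials ≫ polynomials ≫ logarithms), or apply L'Hôpital's rule; the quotient → 0.
Adding the constant: 0 - 1 = -1. Limit = -1.

Final answer: -1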